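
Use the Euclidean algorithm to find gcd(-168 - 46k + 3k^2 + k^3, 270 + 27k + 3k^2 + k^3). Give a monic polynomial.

6 + k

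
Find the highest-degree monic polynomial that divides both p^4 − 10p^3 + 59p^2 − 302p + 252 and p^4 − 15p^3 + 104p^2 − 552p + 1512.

Repeated division with remainder:
  p^4 − 10p^3 + 59p^2 − 302p + 252 = (p^4 − 15p^3 + 104p^2 − 552p + 1512) + (5p^3 − 45p^2 + 250p − 1260)
  p^4 − 15p^3 + 104p^2 − 552p + 1512 = ((1/5)p − 6/5)(5p^3 − 45p^2 + 250p − 1260) + (0)
Last nonzero remainder: 5p^3 − 45p^2 + 250p − 1260. Dividing through by 5 gives the monic gcd p^3 − 9p^2 + 50p − 252.

p^3 − 9p^2 + 50p − 252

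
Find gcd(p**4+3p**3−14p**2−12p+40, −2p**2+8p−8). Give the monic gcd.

p**2−4p+4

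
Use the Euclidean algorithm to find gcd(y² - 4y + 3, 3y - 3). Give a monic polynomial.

y - 1

Apply the Euclidean algorithm:
  y² - 4y + 3 = ((1/3)y - 1)(3y - 3) + (0)
Last nonzero remainder: 3y - 3. Dividing through by 3 gives the monic gcd y - 1.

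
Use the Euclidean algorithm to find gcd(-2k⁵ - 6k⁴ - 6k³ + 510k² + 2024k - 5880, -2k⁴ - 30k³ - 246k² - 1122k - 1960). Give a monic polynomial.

k³ + 11k² + 79k + 245

Apply the Euclidean algorithm:
  -2k⁵ - 6k⁴ - 6k³ + 510k² + 2024k - 5880 = (k - 12)(-2k⁴ - 30k³ - 246k² - 1122k - 1960) + (-120k³ - 1320k² - 9480k - 29400)
  -2k⁴ - 30k³ - 246k² - 1122k - 1960 = ((1/60)k + 1/15)(-120k³ - 1320k² - 9480k - 29400) + (0)
Last nonzero remainder: -120k³ - 1320k² - 9480k - 29400. Dividing through by -120 gives the monic gcd k³ + 11k² + 79k + 245.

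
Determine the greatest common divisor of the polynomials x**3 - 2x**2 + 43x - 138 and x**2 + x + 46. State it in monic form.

Repeated division with remainder:
  x**3 - 2x**2 + 43x - 138 = (x - 3)(x**2 + x + 46) + (0)
The last nonzero remainder x**2 + x + 46 is already monic.

x**2 + x + 46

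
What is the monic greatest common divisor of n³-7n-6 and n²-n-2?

Euclidean algorithm in ℚ[n]:
  n³-7n-6 = (n+1)(n²-n-2) + (-4n-4)
  n²-n-2 = (-(1/4)n+1/2)(-4n-4) + (0)
Last nonzero remainder: -4n-4. Dividing through by -4 gives the monic gcd n+1.

n+1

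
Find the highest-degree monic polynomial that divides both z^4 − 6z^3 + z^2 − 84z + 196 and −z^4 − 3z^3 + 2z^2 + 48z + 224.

By polynomial division,
  z^4 − 6z^3 + z^2 − 84z + 196 = (−1)(−z^4 − 3z^3 + 2z^2 + 48z + 224) + (−9z^3 + 3z^2 − 36z + 420)
  −z^4 − 3z^3 + 2z^2 + 48z + 224 = ((1/9)z + 10/27)(−9z^3 + 3z^2 − 36z + 420) + ((44/9)z^2 + (44/3)z + 616/9)
  −9z^3 + 3z^2 − 36z + 420 = (−(81/44)z + 135/22)((44/9)z^2 + (44/3)z + 616/9) + (0)
Last nonzero remainder: (44/9)z^2 + (44/3)z + 616/9. Dividing through by 44/9 gives the monic gcd z^2 + 3z + 14.

z^2 + 3z + 14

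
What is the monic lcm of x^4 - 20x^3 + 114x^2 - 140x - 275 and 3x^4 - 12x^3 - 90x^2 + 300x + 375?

Repeated division with remainder:
  x^4 - 20x^3 + 114x^2 - 140x - 275 = (1/3)(3x^4 - 12x^3 - 90x^2 + 300x + 375) + (-16x^3 + 144x^2 - 240x - 400)
  3x^4 - 12x^3 - 90x^2 + 300x + 375 = (-(3/16)x - 15/16)(-16x^3 + 144x^2 - 240x - 400) + (0)
Last nonzero remainder: -16x^3 + 144x^2 - 240x - 400. Dividing through by -16 gives the monic gcd x^3 - 9x^2 + 15x + 25.
Then lcm(f, g) = f·g / gcd(f, g); expanding and making the result monic gives the answer.

x^5 - 15x^4 + 14x^3 + 430x^2 - 975x - 1375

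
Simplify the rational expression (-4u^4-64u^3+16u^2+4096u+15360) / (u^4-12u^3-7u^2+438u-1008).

(-4u^2-72u-320)/(u^2-10u+21)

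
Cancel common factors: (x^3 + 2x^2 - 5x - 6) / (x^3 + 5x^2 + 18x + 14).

(x^2 + x - 6)/(x^2 + 4x + 14)

Repeated division with remainder:
  x^3 + 2x^2 - 5x - 6 = (x^3 + 5x^2 + 18x + 14) + (-3x^2 - 23x - 20)
  x^3 + 5x^2 + 18x + 14 = (-(1/3)x + 8/9)(-3x^2 - 23x - 20) + ((286/9)x + 286/9)
  -3x^2 - 23x - 20 = (-(27/286)x - 90/143)((286/9)x + 286/9) + (0)
Last nonzero remainder: (286/9)x + 286/9. Dividing through by 286/9 gives the monic gcd x + 1.
Cancel x + 1 from numerator and denominator to get the reduced form.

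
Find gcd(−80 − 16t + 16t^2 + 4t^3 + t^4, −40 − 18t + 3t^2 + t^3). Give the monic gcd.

By polynomial division,
  t^4 + 4t^3 + 16t^2 − 16t − 80 = (t + 1)(t^3 + 3t^2 − 18t − 40) + (31t^2 + 42t − 40)
  t^3 + 3t^2 − 18t − 40 = ((1/31)t + 51/961)(31t^2 + 42t − 40) + (−(18200/961)t − 36400/961)
  31t^2 + 42t − 40 = (−(29791/18200)t + 961/910)(−(18200/961)t − 36400/961) + (0)
Last nonzero remainder: −(18200/961)t − 36400/961. Dividing through by −18200/961 gives the monic gcd t + 2.

2 + t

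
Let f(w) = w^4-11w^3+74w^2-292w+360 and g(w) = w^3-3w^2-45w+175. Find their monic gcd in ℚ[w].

w-5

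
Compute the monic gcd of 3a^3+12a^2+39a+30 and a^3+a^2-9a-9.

a+1

By polynomial division,
  3a^3+12a^2+39a+30 = (3)(a^3+a^2-9a-9) + (9a^2+66a+57)
  a^3+a^2-9a-9 = ((1/9)a-19/27)(9a^2+66a+57) + ((280/9)a+280/9)
  9a^2+66a+57 = ((81/280)a+513/280)((280/9)a+280/9) + (0)
Last nonzero remainder: (280/9)a+280/9. Dividing through by 280/9 gives the monic gcd a+1.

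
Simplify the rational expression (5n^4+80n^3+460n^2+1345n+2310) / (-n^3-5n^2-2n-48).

(-5n^3-50n^2-160n-385)/(n^2-n+8)

Euclidean algorithm in ℚ[n]:
  5n^4+80n^3+460n^2+1345n+2310 = (-5n-55)(-n^3-5n^2-2n-48) + (175n^2+995n-330)
  -n^3-5n^2-2n-48 = (-(1/175)n+24/6125)(175n^2+995n-330) + (-(9536/1225)n-57216/1225)
  175n^2+995n-330 = (-(214375/9536)n+67375/9536)(-(9536/1225)n-57216/1225) + (0)
Last nonzero remainder: -(9536/1225)n-57216/1225. Dividing through by -9536/1225 gives the monic gcd n+6.
Cancel n+6 from numerator and denominator to get the reduced form.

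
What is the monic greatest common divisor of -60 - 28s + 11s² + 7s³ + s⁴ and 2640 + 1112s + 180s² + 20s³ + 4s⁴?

Apply the Euclidean algorithm:
  s⁴ + 7s³ + 11s² - 28s - 60 = (1/4)(4s⁴ + 20s³ + 180s² + 1112s + 2640) + (2s³ - 34s² - 306s - 720)
  4s⁴ + 20s³ + 180s² + 1112s + 2640 = (2s + 44)(2s³ - 34s² - 306s - 720) + (2288s² + 16016s + 34320)
  2s³ - 34s² - 306s - 720 = ((1/1144)s - 3/143)(2288s² + 16016s + 34320) + (0)
Last nonzero remainder: 2288s² + 16016s + 34320. Dividing through by 2288 gives the monic gcd s² + 7s + 15.

15 + 7s + s²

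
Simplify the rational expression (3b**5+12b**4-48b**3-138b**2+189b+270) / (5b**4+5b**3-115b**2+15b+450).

(3b**3+6b**2-15b-18)/(5b**2-5b-30)

Repeated division with remainder:
  3b**5+12b**4-48b**3-138b**2+189b+270 = ((3/5)b+9/5)(5b**4+5b**3-115b**2+15b+450) + (12b**3+60b**2-108b-540)
  5b**4+5b**3-115b**2+15b+450 = ((5/12)b-5/3)(12b**3+60b**2-108b-540) + (30b**2+60b-450)
  12b**3+60b**2-108b-540 = ((2/5)b+6/5)(30b**2+60b-450) + (0)
Last nonzero remainder: 30b**2+60b-450. Dividing through by 30 gives the monic gcd b**2+2b-15.
Cancel b**2+2b-15 from numerator and denominator to get the reduced form.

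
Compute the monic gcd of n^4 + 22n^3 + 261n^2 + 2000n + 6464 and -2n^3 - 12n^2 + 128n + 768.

n + 8

Repeated division with remainder:
  n^4 + 22n^3 + 261n^2 + 2000n + 6464 = (-(1/2)n - 8)(-2n^3 - 12n^2 + 128n + 768) + (229n^2 + 3408n + 12608)
  -2n^3 - 12n^2 + 128n + 768 = (-(2/229)n + 4068/52441)(229n^2 + 3408n + 12608) + (-(1376832/52441)n - 11014656/52441)
  229n^2 + 3408n + 12608 = (-(12008989/1376832)n - 10330877/172104)(-(1376832/52441)n - 11014656/52441) + (0)
Last nonzero remainder: -(1376832/52441)n - 11014656/52441. Dividing through by -1376832/52441 gives the monic gcd n + 8.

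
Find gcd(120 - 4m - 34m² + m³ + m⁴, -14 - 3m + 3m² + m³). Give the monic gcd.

Euclidean algorithm in ℚ[m]:
  m⁴ + m³ - 34m² - 4m + 120 = (m - 2)(m³ + 3m² - 3m - 14) + (-25m² + 4m + 92)
  m³ + 3m² - 3m - 14 = (-(1/25)m - 79/625)(-25m² + 4m + 92) + ((741/625)m - 1482/625)
  -25m² + 4m + 92 = (-(15625/741)m - 28750/741)((741/625)m - 1482/625) + (0)
Last nonzero remainder: (741/625)m - 1482/625. Dividing through by 741/625 gives the monic gcd m - 2.

-2 + m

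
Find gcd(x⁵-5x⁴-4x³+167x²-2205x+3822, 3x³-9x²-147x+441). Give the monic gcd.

x²-49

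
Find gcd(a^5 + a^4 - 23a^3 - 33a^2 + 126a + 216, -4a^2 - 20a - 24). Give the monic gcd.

a^2 + 5a + 6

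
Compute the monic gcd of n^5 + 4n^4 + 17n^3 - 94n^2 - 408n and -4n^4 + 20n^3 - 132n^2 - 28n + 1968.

Apply the Euclidean algorithm:
  n^5 + 4n^4 + 17n^3 - 94n^2 - 408n = (-(1/4)n - 9/4)(-4n^4 + 20n^3 - 132n^2 - 28n + 1968) + (29n^3 - 398n^2 + 21n + 4428)
  -4n^4 + 20n^3 - 132n^2 - 28n + 1968 = (-(4/29)n - 1012/841)(29n^3 - 398n^2 + 21n + 4428) + (-(511352/841)n^2 + (511352/841)n + 6136224/841)
  29n^3 - 398n^2 + 21n + 4428 = (-(24389/511352)n + 7569/12472)(-(511352/841)n^2 + (511352/841)n + 6136224/841) + (0)
Last nonzero remainder: -(511352/841)n^2 + (511352/841)n + 6136224/841. Dividing through by -511352/841 gives the monic gcd n^2 - n - 12.

n^2 - n - 12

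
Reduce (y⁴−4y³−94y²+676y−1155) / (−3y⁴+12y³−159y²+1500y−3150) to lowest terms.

Apply the Euclidean algorithm:
  y⁴−4y³−94y²+676y−1155 = (−1/3)(−3y⁴+12y³−159y²+1500y−3150) + (−147y²+1176y−2205)
  −3y⁴+12y³−159y²+1500y−3150 = ((1/49)y²+(4/49)y+10/7)(−147y²+1176y−2205) + (0)
Last nonzero remainder: −147y²+1176y−2205. Dividing through by −147 gives the monic gcd y²−8y+15.
Cancel y²−8y+15 from numerator and denominator to get the reduced form.

(−y²−4y+77)/(3y²+12y+210)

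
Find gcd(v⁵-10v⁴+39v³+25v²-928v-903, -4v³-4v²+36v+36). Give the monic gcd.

v²+4v+3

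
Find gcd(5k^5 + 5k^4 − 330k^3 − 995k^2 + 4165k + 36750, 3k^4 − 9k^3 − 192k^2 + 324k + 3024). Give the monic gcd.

k^2 − 13k + 42

Euclidean algorithm in ℚ[k]:
  5k^5 + 5k^4 − 330k^3 − 995k^2 + 4165k + 36750 = ((5/3)k + 20/3)(3k^4 − 9k^3 − 192k^2 + 324k + 3024) + (50k^3 − 255k^2 − 3035k + 16590)
  3k^4 − 9k^3 − 192k^2 + 324k + 3024 = ((3/50)k + 63/500)(50k^3 − 255k^2 − 3035k + 16590) + ((2223/100)k^2 − (28899/100)k + 46683/50)
  50k^3 − 255k^2 − 3035k + 16590 = ((5000/2223)k + 39500/2223)((2223/100)k^2 − (28899/100)k + 46683/50) + (0)
Last nonzero remainder: (2223/100)k^2 − (28899/100)k + 46683/50. Dividing through by 2223/100 gives the monic gcd k^2 − 13k + 42.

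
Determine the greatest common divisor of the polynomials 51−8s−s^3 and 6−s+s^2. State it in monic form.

Euclidean algorithm in ℚ[s]:
  −s^3−8s+51 = (−s−1)(s^2−s+6) + (−3s+57)
  s^2−s+6 = (−(1/3)s−6)(−3s+57) + (348)
  −3s+57 = (−(1/116)s+19/116)(348) + (0)
The last nonzero remainder is the constant 348, so the polynomials are coprime and gcd = 1.

1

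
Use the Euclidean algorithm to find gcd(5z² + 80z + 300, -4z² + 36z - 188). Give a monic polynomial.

1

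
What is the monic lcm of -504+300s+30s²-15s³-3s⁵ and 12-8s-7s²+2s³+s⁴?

-336+368s+88s²-120s³-5s⁴+3s⁵+s⁶+s⁷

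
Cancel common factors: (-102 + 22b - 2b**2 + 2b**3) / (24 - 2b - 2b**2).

Euclidean algorithm in ℚ[b]:
  2b**3 - 2b**2 + 22b - 102 = (-b + 2)(-2b**2 - 2b + 24) + (50b - 150)
  -2b**2 - 2b + 24 = (-(1/25)b - 4/25)(50b - 150) + (0)
Last nonzero remainder: 50b - 150. Dividing through by 50 gives the monic gcd b - 3.
Cancel b - 3 from numerator and denominator to get the reduced form.

(-17 - 2b - b**2)/(4 + b)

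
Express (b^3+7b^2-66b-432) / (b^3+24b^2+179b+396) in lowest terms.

(b^2-2b-48)/(b^2+15b+44)

Apply the Euclidean algorithm:
  b^3+7b^2-66b-432 = (b^3+24b^2+179b+396) + (-17b^2-245b-828)
  b^3+24b^2+179b+396 = (-(1/17)b-163/289)(-17b^2-245b-828) + (-(2280/289)b-20520/289)
  -17b^2-245b-828 = ((4913/2280)b+6647/570)(-(2280/289)b-20520/289) + (0)
Last nonzero remainder: -(2280/289)b-20520/289. Dividing through by -2280/289 gives the monic gcd b+9.
Cancel b+9 from numerator and denominator to get the reduced form.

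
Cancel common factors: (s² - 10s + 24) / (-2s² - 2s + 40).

(-s + 6)/(2s + 10)

Euclidean algorithm in ℚ[s]:
  s² - 10s + 24 = (-1/2)(-2s² - 2s + 40) + (-11s + 44)
  -2s² - 2s + 40 = ((2/11)s + 10/11)(-11s + 44) + (0)
Last nonzero remainder: -11s + 44. Dividing through by -11 gives the monic gcd s - 4.
Cancel s - 4 from numerator and denominator to get the reduced form.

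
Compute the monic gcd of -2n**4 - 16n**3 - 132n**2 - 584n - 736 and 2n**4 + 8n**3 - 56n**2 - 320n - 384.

n**2 + 6n + 8

Repeated division with remainder:
  -2n**4 - 16n**3 - 132n**2 - 584n - 736 = (-1)(2n**4 + 8n**3 - 56n**2 - 320n - 384) + (-8n**3 - 188n**2 - 904n - 1120)
  2n**4 + 8n**3 - 56n**2 - 320n - 384 = (-(1/4)n + 39/8)(-8n**3 - 188n**2 - 904n - 1120) + ((1269/2)n**2 + 3807n + 5076)
  -8n**3 - 188n**2 - 904n - 1120 = (-(16/1269)n - 280/1269)((1269/2)n**2 + 3807n + 5076) + (0)
Last nonzero remainder: (1269/2)n**2 + 3807n + 5076. Dividing through by 1269/2 gives the monic gcd n**2 + 6n + 8.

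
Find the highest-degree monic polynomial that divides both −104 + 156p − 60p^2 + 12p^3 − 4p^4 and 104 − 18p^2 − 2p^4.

By polynomial division,
  −4p^4 + 12p^3 − 60p^2 + 156p − 104 = (2)(−2p^4 − 18p^2 + 104) + (12p^3 − 24p^2 + 156p − 312)
  −2p^4 − 18p^2 + 104 = (−(1/6)p − 1/3)(12p^3 − 24p^2 + 156p − 312) + (0)
Last nonzero remainder: 12p^3 − 24p^2 + 156p − 312. Dividing through by 12 gives the monic gcd p^3 − 2p^2 + 13p − 26.

−26 + 13p − 2p^2 + p^3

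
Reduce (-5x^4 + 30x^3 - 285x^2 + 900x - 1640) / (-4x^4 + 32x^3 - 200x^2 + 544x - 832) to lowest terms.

Euclidean algorithm in ℚ[x]:
  -5x^4 + 30x^3 - 285x^2 + 900x - 1640 = (5/4)(-4x^4 + 32x^3 - 200x^2 + 544x - 832) + (-10x^3 - 35x^2 + 220x - 600)
  -4x^4 + 32x^3 - 200x^2 + 544x - 832 = ((2/5)x - 23/5)(-10x^3 - 35x^2 + 220x - 600) + (-449x^2 + 1796x - 3592)
  -10x^3 - 35x^2 + 220x - 600 = ((10/449)x + 75/449)(-449x^2 + 1796x - 3592) + (0)
Last nonzero remainder: -449x^2 + 1796x - 3592. Dividing through by -449 gives the monic gcd x^2 - 4x + 8.
Cancel x^2 - 4x + 8 from numerator and denominator to get the reduced form.

(5x^2 - 10x + 205)/(4x^2 - 16x + 104)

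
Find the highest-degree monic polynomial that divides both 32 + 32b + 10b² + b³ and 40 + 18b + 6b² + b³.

4 + b

By polynomial division,
  b³ + 10b² + 32b + 32 = (b³ + 6b² + 18b + 40) + (4b² + 14b - 8)
  b³ + 6b² + 18b + 40 = ((1/4)b + 5/8)(4b² + 14b - 8) + ((45/4)b + 45)
  4b² + 14b - 8 = ((16/45)b - 8/45)((45/4)b + 45) + (0)
Last nonzero remainder: (45/4)b + 45. Dividing through by 45/4 gives the monic gcd b + 4.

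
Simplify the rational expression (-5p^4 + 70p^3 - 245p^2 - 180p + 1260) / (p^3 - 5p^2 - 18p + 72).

(-5p^2 + 25p + 70)/(p + 4)

Euclidean algorithm in ℚ[p]:
  -5p^4 + 70p^3 - 245p^2 - 180p + 1260 = (-5p + 45)(p^3 - 5p^2 - 18p + 72) + (-110p^2 + 990p - 1980)
  p^3 - 5p^2 - 18p + 72 = (-(1/110)p - 2/55)(-110p^2 + 990p - 1980) + (0)
Last nonzero remainder: -110p^2 + 990p - 1980. Dividing through by -110 gives the monic gcd p^2 - 9p + 18.
Cancel p^2 - 9p + 18 from numerator and denominator to get the reduced form.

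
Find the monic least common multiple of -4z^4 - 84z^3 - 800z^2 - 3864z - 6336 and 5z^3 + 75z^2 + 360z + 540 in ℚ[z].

By polynomial division,
  -4z^4 - 84z^3 - 800z^2 - 3864z - 6336 = (-(4/5)z - 24/5)(5z^3 + 75z^2 + 360z + 540) + (-152z^2 - 1704z - 3744)
  5z^3 + 75z^2 + 360z + 540 = (-(5/152)z - 45/361)(-152z^2 - 1704z - 3744) + ((8820/361)z + 26460/361)
  -152z^2 - 1704z - 3744 = (-(13718/2205)z - 37544/735)((8820/361)z + 26460/361) + (0)
Last nonzero remainder: (8820/361)z + 26460/361. Dividing through by 8820/361 gives the monic gcd z + 3.
Then lcm(f, g) = f·g / gcd(f, g); expanding and making the result monic gives the answer.

z^6 + 33z^5 + 488z^4 + 4122z^3 + 20376z^2 + 53784z + 57024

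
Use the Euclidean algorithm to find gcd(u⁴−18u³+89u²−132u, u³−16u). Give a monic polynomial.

u²−4u

Repeated division with remainder:
  u⁴−18u³+89u²−132u = (u−18)(u³−16u) + (105u²−420u)
  u³−16u = ((1/105)u+4/105)(105u²−420u) + (0)
Last nonzero remainder: 105u²−420u. Dividing through by 105 gives the monic gcd u²−4u.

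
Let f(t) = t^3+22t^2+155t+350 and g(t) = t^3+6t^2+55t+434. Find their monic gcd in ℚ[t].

Repeated division with remainder:
  t^3+22t^2+155t+350 = (t^3+6t^2+55t+434) + (16t^2+100t−84)
  t^3+6t^2+55t+434 = ((1/16)t−1/64)(16t^2+100t−84) + ((989/16)t+6923/16)
  16t^2+100t−84 = ((256/989)t−192/989)((989/16)t+6923/16) + (0)
Last nonzero remainder: (989/16)t+6923/16. Dividing through by 989/16 gives the monic gcd t+7.

t+7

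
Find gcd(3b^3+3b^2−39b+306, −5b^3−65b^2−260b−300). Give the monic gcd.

b+6

Repeated division with remainder:
  3b^3+3b^2−39b+306 = (−3/5)(−5b^3−65b^2−260b−300) + (−36b^2−195b+126)
  −5b^3−65b^2−260b−300 = ((5/36)b+455/432)(−36b^2−195b+126) + (−(10385/144)b−10385/24)
  −36b^2−195b+126 = ((5184/10385)b−3024/10385)(−(10385/144)b−10385/24) + (0)
Last nonzero remainder: −(10385/144)b−10385/24. Dividing through by −10385/144 gives the monic gcd b+6.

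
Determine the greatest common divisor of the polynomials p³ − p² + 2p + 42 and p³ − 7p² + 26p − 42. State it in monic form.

Euclidean algorithm in ℚ[p]:
  p³ − p² + 2p + 42 = (p³ − 7p² + 26p − 42) + (6p² − 24p + 84)
  p³ − 7p² + 26p − 42 = ((1/6)p − 1/2)(6p² − 24p + 84) + (0)
Last nonzero remainder: 6p² − 24p + 84. Dividing through by 6 gives the monic gcd p² − 4p + 14.

p² − 4p + 14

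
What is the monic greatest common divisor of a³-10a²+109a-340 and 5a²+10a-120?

Euclidean algorithm in ℚ[a]:
  a³-10a²+109a-340 = ((1/5)a-12/5)(5a²+10a-120) + (157a-628)
  5a²+10a-120 = ((5/157)a+30/157)(157a-628) + (0)
Last nonzero remainder: 157a-628. Dividing through by 157 gives the monic gcd a-4.

a-4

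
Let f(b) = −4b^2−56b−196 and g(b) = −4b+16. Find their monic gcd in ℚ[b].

1

Euclidean algorithm in ℚ[b]:
  −4b^2−56b−196 = (b+18)(−4b+16) + (−484)
  −4b+16 = ((1/121)b−4/121)(−484) + (0)
The last nonzero remainder is the constant −484, so the polynomials are coprime and gcd = 1.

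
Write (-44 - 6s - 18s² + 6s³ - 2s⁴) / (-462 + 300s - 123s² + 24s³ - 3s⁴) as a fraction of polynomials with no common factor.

(4 + 2s + 2s²)/(42 - 12s + 3s²)

Apply the Euclidean algorithm:
  -2s⁴ + 6s³ - 18s² - 6s - 44 = (2/3)(-3s⁴ + 24s³ - 123s² + 300s - 462) + (-10s³ + 64s² - 206s + 264)
  -3s⁴ + 24s³ - 123s² + 300s - 462 = ((3/10)s - 12/25)(-10s³ + 64s² - 206s + 264) + (-(762/25)s² + (3048/25)s - 8382/25)
  -10s³ + 64s² - 206s + 264 = ((125/381)s - 100/127)(-(762/25)s² + (3048/25)s - 8382/25) + (0)
Last nonzero remainder: -(762/25)s² + (3048/25)s - 8382/25. Dividing through by -762/25 gives the monic gcd s² - 4s + 11.
Cancel s² - 4s + 11 from numerator and denominator to get the reduced form.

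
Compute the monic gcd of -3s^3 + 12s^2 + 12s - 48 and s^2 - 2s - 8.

Repeated division with remainder:
  -3s^3 + 12s^2 + 12s - 48 = (-3s + 6)(s^2 - 2s - 8) + (0)
The last nonzero remainder s^2 - 2s - 8 is already monic.

s^2 - 2s - 8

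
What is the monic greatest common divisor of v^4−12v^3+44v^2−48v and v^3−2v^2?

Euclidean algorithm in ℚ[v]:
  v^4−12v^3+44v^2−48v = (v−10)(v^3−2v^2) + (24v^2−48v)
  v^3−2v^2 = ((1/24)v)(24v^2−48v) + (0)
Last nonzero remainder: 24v^2−48v. Dividing through by 24 gives the monic gcd v^2−2v.

v^2−2v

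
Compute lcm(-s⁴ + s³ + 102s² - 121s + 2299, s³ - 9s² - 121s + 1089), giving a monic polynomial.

s⁵ - 10s⁴ - 93s³ + 1039s² - 3388s + 20691

Apply the Euclidean algorithm:
  -s⁴ + s³ + 102s² - 121s + 2299 = (-s - 8)(s³ - 9s² - 121s + 1089) + (-91s² + 11011)
  s³ - 9s² - 121s + 1089 = (-(1/91)s + 9/91)(-91s² + 11011) + (0)
Last nonzero remainder: -91s² + 11011. Dividing through by -91 gives the monic gcd s² - 121.
Then lcm(f, g) = f·g / gcd(f, g); expanding and making the result monic gives the answer.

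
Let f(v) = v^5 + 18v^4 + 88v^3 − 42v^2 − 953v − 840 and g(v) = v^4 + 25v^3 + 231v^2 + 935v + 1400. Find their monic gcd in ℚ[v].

By polynomial division,
  v^5 + 18v^4 + 88v^3 − 42v^2 − 953v − 840 = (v − 7)(v^4 + 25v^3 + 231v^2 + 935v + 1400) + (32v^3 + 640v^2 + 4192v + 8960)
  v^4 + 25v^3 + 231v^2 + 935v + 1400 = ((1/32)v + 5/32)(32v^3 + 640v^2 + 4192v + 8960) + (0)
Last nonzero remainder: 32v^3 + 640v^2 + 4192v + 8960. Dividing through by 32 gives the monic gcd v^3 + 20v^2 + 131v + 280.

v^3 + 20v^2 + 131v + 280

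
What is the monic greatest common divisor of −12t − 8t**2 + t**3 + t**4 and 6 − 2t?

Repeated division with remainder:
  t**4 + t**3 − 8t**2 − 12t = (−(1/2)t**3 − 2t**2 − 2t)(−2t + 6) + (0)
Last nonzero remainder: −2t + 6. Dividing through by −2 gives the monic gcd t − 3.

−3 + t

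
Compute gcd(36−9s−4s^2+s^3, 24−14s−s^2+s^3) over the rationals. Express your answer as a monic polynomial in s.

Euclidean algorithm in ℚ[s]:
  s^3−4s^2−9s+36 = (s^3−s^2−14s+24) + (−3s^2+5s+12)
  s^3−s^2−14s+24 = (−(1/3)s−2/9)(−3s^2+5s+12) + (−(80/9)s+80/3)
  −3s^2+5s+12 = ((27/80)s+9/20)(−(80/9)s+80/3) + (0)
Last nonzero remainder: −(80/9)s+80/3. Dividing through by −80/9 gives the monic gcd s−3.

−3+s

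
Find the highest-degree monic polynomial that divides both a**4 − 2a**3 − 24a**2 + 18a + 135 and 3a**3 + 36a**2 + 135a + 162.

a**2 + 6a + 9

Euclidean algorithm in ℚ[a]:
  a**4 − 2a**3 − 24a**2 + 18a + 135 = ((1/3)a − 14/3)(3a**3 + 36a**2 + 135a + 162) + (99a**2 + 594a + 891)
  3a**3 + 36a**2 + 135a + 162 = ((1/33)a + 2/11)(99a**2 + 594a + 891) + (0)
Last nonzero remainder: 99a**2 + 594a + 891. Dividing through by 99 gives the monic gcd a**2 + 6a + 9.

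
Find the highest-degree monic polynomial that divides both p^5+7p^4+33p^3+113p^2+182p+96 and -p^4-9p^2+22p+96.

p^3+3p^2+18p+32

Euclidean algorithm in ℚ[p]:
  p^5+7p^4+33p^3+113p^2+182p+96 = (-p-7)(-p^4-9p^2+22p+96) + (24p^3+72p^2+432p+768)
  -p^4-9p^2+22p+96 = (-(1/24)p+1/8)(24p^3+72p^2+432p+768) + (0)
Last nonzero remainder: 24p^3+72p^2+432p+768. Dividing through by 24 gives the monic gcd p^3+3p^2+18p+32.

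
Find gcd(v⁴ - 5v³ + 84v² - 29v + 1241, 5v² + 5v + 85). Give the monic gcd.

v² + v + 17

By polynomial division,
  v⁴ - 5v³ + 84v² - 29v + 1241 = ((1/5)v² - (6/5)v + 73/5)(5v² + 5v + 85) + (0)
Last nonzero remainder: 5v² + 5v + 85. Dividing through by 5 gives the monic gcd v² + v + 17.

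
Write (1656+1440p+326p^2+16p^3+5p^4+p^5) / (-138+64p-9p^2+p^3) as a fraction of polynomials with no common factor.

By polynomial division,
  p^5+5p^4+16p^3+326p^2+1440p+1656 = (p^2+14p+78)(p^3-9p^2+64p-138) + (270p^2-1620p+12420)
  p^3-9p^2+64p-138 = ((1/270)p-1/90)(270p^2-1620p+12420) + (0)
Last nonzero remainder: 270p^2-1620p+12420. Dividing through by 270 gives the monic gcd p^2-6p+46.
Cancel p^2-6p+46 from numerator and denominator to get the reduced form.

(36+36p+11p^2+p^3)/(-3+p)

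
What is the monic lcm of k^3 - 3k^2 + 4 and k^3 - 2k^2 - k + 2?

By polynomial division,
  k^3 - 3k^2 + 4 = (k^3 - 2k^2 - k + 2) + (-k^2 + k + 2)
  k^3 - 2k^2 - k + 2 = (-k + 1)(-k^2 + k + 2) + (0)
Last nonzero remainder: -k^2 + k + 2. Dividing through by -1 gives the monic gcd k^2 - k - 2.
Then lcm(f, g) = f·g / gcd(f, g); expanding and making the result monic gives the answer.

k^4 - 4k^3 + 3k^2 + 4k - 4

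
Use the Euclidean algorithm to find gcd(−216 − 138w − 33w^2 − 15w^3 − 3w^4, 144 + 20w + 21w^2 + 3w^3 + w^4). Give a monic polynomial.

9 − w + w^2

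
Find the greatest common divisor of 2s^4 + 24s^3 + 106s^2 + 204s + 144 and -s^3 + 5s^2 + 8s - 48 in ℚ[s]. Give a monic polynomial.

s + 3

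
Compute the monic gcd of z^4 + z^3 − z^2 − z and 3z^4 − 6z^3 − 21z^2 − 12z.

Euclidean algorithm in ℚ[z]:
  z^4 + z^3 − z^2 − z = (1/3)(3z^4 − 6z^3 − 21z^2 − 12z) + (3z^3 + 6z^2 + 3z)
  3z^4 − 6z^3 − 21z^2 − 12z = (z − 4)(3z^3 + 6z^2 + 3z) + (0)
Last nonzero remainder: 3z^3 + 6z^2 + 3z. Dividing through by 3 gives the monic gcd z^3 + 2z^2 + z.

z^3 + 2z^2 + z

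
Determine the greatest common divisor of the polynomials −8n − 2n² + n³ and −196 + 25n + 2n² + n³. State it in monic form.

−4 + n

By polynomial division,
  n³ − 2n² − 8n = (n³ + 2n² + 25n − 196) + (−4n² − 33n + 196)
  n³ + 2n² + 25n − 196 = (−(1/4)n + 25/16)(−4n² − 33n + 196) + ((2009/16)n − 2009/4)
  −4n² − 33n + 196 = (−(64/2009)n − 16/41)((2009/16)n − 2009/4) + (0)
Last nonzero remainder: (2009/16)n − 2009/4. Dividing through by 2009/16 gives the monic gcd n − 4.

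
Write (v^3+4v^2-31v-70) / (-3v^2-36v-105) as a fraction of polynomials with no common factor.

(-v^2+3v+10)/(3v+15)

Euclidean algorithm in ℚ[v]:
  v^3+4v^2-31v-70 = (-(1/3)v+8/3)(-3v^2-36v-105) + (30v+210)
  -3v^2-36v-105 = (-(1/10)v-1/2)(30v+210) + (0)
Last nonzero remainder: 30v+210. Dividing through by 30 gives the monic gcd v+7.
Cancel v+7 from numerator and denominator to get the reduced form.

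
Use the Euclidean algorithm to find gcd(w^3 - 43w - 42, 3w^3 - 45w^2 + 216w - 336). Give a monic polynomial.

w - 7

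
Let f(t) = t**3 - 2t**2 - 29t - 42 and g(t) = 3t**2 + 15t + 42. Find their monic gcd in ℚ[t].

Apply the Euclidean algorithm:
  t**3 - 2t**2 - 29t - 42 = ((1/3)t - 7/3)(3t**2 + 15t + 42) + (-8t + 56)
  3t**2 + 15t + 42 = (-(3/8)t - 9/2)(-8t + 56) + (294)
  -8t + 56 = (-(4/147)t + 4/21)(294) + (0)
The last nonzero remainder is the constant 294, so the polynomials are coprime and gcd = 1.

1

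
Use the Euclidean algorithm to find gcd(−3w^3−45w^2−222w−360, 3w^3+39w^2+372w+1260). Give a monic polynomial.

Apply the Euclidean algorithm:
  −3w^3−45w^2−222w−360 = (−1)(3w^3+39w^2+372w+1260) + (−6w^2+150w+900)
  3w^3+39w^2+372w+1260 = (−(1/2)w−19)(−6w^2+150w+900) + (3672w+18360)
  −6w^2+150w+900 = (−(1/612)w+5/102)(3672w+18360) + (0)
Last nonzero remainder: 3672w+18360. Dividing through by 3672 gives the monic gcd w+5.

w+5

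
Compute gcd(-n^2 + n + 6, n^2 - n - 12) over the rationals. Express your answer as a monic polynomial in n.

By polynomial division,
  -n^2 + n + 6 = (-1)(n^2 - n - 12) + (-6)
  n^2 - n - 12 = (-(1/6)n^2 + (1/6)n + 2)(-6) + (0)
The last nonzero remainder is the constant -6, so the polynomials are coprime and gcd = 1.

1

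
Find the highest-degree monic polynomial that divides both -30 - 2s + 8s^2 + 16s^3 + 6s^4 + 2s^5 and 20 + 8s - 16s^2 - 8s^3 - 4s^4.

-5 + 3s + s^2 + s^3

Euclidean algorithm in ℚ[s]:
  2s^5 + 6s^4 + 16s^3 + 8s^2 - 2s - 30 = (-(1/2)s - 1/2)(-4s^4 - 8s^3 - 16s^2 + 8s + 20) + (4s^3 + 4s^2 + 12s - 20)
  -4s^4 - 8s^3 - 16s^2 + 8s + 20 = (-s - 1)(4s^3 + 4s^2 + 12s - 20) + (0)
Last nonzero remainder: 4s^3 + 4s^2 + 12s - 20. Dividing through by 4 gives the monic gcd s^3 + s^2 + 3s - 5.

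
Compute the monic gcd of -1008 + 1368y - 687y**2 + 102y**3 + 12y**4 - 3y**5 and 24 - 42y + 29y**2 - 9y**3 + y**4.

By polynomial division,
  -3y**5 + 12y**4 + 102y**3 - 687y**2 + 1368y - 1008 = (-3y - 15)(y**4 - 9y**3 + 29y**2 - 42y + 24) + (54y**3 - 378y**2 + 810y - 648)
  y**4 - 9y**3 + 29y**2 - 42y + 24 = ((1/54)y - 1/27)(54y**3 - 378y**2 + 810y - 648) + (0)
Last nonzero remainder: 54y**3 - 378y**2 + 810y - 648. Dividing through by 54 gives the monic gcd y**3 - 7y**2 + 15y - 12.

-12 + 15y - 7y**2 + y**3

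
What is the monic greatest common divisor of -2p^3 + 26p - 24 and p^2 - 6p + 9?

p - 3

Apply the Euclidean algorithm:
  -2p^3 + 26p - 24 = (-2p - 12)(p^2 - 6p + 9) + (-28p + 84)
  p^2 - 6p + 9 = (-(1/28)p + 3/28)(-28p + 84) + (0)
Last nonzero remainder: -28p + 84. Dividing through by -28 gives the monic gcd p - 3.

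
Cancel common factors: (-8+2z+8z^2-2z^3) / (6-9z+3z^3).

(8+6z-2z^2)/(-6+3z+3z^2)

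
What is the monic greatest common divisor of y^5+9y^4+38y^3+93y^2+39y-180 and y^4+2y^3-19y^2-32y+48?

y^3+6y^2+5y-12

By polynomial division,
  y^5+9y^4+38y^3+93y^2+39y-180 = (y+7)(y^4+2y^3-19y^2-32y+48) + (43y^3+258y^2+215y-516)
  y^4+2y^3-19y^2-32y+48 = ((1/43)y-4/43)(43y^3+258y^2+215y-516) + (0)
Last nonzero remainder: 43y^3+258y^2+215y-516. Dividing through by 43 gives the monic gcd y^3+6y^2+5y-12.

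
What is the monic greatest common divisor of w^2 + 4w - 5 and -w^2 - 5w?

w + 5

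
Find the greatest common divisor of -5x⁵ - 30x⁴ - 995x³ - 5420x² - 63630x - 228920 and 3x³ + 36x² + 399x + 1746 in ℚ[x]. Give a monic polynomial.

x² + 6x + 97

Apply the Euclidean algorithm:
  -5x⁵ - 30x⁴ - 995x³ - 5420x² - 63630x - 228920 = (-(5/3)x² + 10x - 230)(3x³ + 36x² + 399x + 1746) + (1780x² + 10680x + 172660)
  3x³ + 36x² + 399x + 1746 = ((3/1780)x + 9/890)(1780x² + 10680x + 172660) + (0)
Last nonzero remainder: 1780x² + 10680x + 172660. Dividing through by 1780 gives the monic gcd x² + 6x + 97.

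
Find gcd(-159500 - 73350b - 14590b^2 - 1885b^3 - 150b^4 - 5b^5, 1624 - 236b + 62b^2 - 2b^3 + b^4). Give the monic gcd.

Repeated division with remainder:
  -5b^5 - 150b^4 - 1885b^3 - 14590b^2 - 73350b - 159500 = (-5b - 160)(b^4 - 2b^3 + 62b^2 - 236b + 1624) + (-1895b^3 - 5850b^2 - 102990b + 100340)
  b^4 - 2b^3 + 62b^2 - 236b + 1624 = (-(1/1895)b + 1928/718205)(-1895b^3 - 5850b^2 - 102990b + 100340) + ((3354860/143641)b^2 + (13419440/143641)b + 194581880/143641)
  -1895b^3 - 5850b^2 - 102990b + 100340 = (-(54439939/670972)b + 24849893/335486)((3354860/143641)b^2 + (13419440/143641)b + 194581880/143641) + (0)
Last nonzero remainder: (3354860/143641)b^2 + (13419440/143641)b + 194581880/143641. Dividing through by 3354860/143641 gives the monic gcd b^2 + 4b + 58.

58 + 4b + b^2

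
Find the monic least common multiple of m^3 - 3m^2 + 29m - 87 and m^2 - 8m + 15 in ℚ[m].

m^4 - 8m^3 + 44m^2 - 232m + 435

Apply the Euclidean algorithm:
  m^3 - 3m^2 + 29m - 87 = (m + 5)(m^2 - 8m + 15) + (54m - 162)
  m^2 - 8m + 15 = ((1/54)m - 5/54)(54m - 162) + (0)
Last nonzero remainder: 54m - 162. Dividing through by 54 gives the monic gcd m - 3.
Then lcm(f, g) = f·g / gcd(f, g); expanding and making the result monic gives the answer.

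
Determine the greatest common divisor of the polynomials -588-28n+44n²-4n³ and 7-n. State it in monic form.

-7+n

By polynomial division,
  -4n³+44n²-28n-588 = (4n²-16n-84)(-n+7) + (0)
Last nonzero remainder: -n+7. Dividing through by -1 gives the monic gcd n-7.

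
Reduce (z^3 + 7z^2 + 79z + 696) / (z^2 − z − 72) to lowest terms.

(z^2 − z + 87)/(z − 9)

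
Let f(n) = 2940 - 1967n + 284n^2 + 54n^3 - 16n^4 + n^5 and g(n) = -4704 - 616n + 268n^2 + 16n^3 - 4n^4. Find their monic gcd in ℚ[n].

49 - 14n + n^2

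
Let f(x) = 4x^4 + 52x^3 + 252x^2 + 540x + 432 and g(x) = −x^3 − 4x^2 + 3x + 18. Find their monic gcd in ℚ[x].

x^2 + 6x + 9

Apply the Euclidean algorithm:
  4x^4 + 52x^3 + 252x^2 + 540x + 432 = (−4x − 36)(−x^3 − 4x^2 + 3x + 18) + (120x^2 + 720x + 1080)
  −x^3 − 4x^2 + 3x + 18 = (−(1/120)x + 1/60)(120x^2 + 720x + 1080) + (0)
Last nonzero remainder: 120x^2 + 720x + 1080. Dividing through by 120 gives the monic gcd x^2 + 6x + 9.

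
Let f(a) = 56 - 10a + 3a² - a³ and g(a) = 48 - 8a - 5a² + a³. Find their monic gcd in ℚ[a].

-4 + a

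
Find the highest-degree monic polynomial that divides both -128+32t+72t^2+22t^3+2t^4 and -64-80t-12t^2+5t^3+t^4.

16+8t+t^2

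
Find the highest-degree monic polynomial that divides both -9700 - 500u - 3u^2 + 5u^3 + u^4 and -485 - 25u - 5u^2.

Repeated division with remainder:
  u^4 + 5u^3 - 3u^2 - 500u - 9700 = (-(1/5)u^2 + 20)(-5u^2 - 25u - 485) + (0)
Last nonzero remainder: -5u^2 - 25u - 485. Dividing through by -5 gives the monic gcd u^2 + 5u + 97.

97 + 5u + u^2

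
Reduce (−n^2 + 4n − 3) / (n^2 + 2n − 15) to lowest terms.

Apply the Euclidean algorithm:
  −n^2 + 4n − 3 = (−1)(n^2 + 2n − 15) + (6n − 18)
  n^2 + 2n − 15 = ((1/6)n + 5/6)(6n − 18) + (0)
Last nonzero remainder: 6n − 18. Dividing through by 6 gives the monic gcd n − 3.
Cancel n − 3 from numerator and denominator to get the reduced form.

(−n + 1)/(n + 5)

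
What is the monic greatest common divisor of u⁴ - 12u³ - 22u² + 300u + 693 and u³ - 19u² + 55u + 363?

Repeated division with remainder:
  u⁴ - 12u³ - 22u² + 300u + 693 = (u + 7)(u³ - 19u² + 55u + 363) + (56u² - 448u - 1848)
  u³ - 19u² + 55u + 363 = ((1/56)u - 11/56)(56u² - 448u - 1848) + (0)
Last nonzero remainder: 56u² - 448u - 1848. Dividing through by 56 gives the monic gcd u² - 8u - 33.

u² - 8u - 33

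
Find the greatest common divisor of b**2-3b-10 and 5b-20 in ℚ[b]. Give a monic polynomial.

Repeated division with remainder:
  b**2-3b-10 = ((1/5)b+1/5)(5b-20) + (-6)
  5b-20 = (-(5/6)b+10/3)(-6) + (0)
The last nonzero remainder is the constant -6, so the polynomials are coprime and gcd = 1.

1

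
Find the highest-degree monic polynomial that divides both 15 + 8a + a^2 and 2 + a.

Apply the Euclidean algorithm:
  a^2 + 8a + 15 = (a + 6)(a + 2) + (3)
  a + 2 = ((1/3)a + 2/3)(3) + (0)
The last nonzero remainder is the constant 3, so the polynomials are coprime and gcd = 1.

1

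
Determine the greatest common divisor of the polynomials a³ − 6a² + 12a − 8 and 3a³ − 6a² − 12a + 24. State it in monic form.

a² − 4a + 4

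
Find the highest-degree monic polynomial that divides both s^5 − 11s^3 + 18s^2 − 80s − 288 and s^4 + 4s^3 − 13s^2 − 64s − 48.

Apply the Euclidean algorithm:
  s^5 − 11s^3 + 18s^2 − 80s − 288 = (s − 4)(s^4 + 4s^3 − 13s^2 − 64s − 48) + (18s^3 + 30s^2 − 288s − 480)
  s^4 + 4s^3 − 13s^2 − 64s − 48 = ((1/18)s + 7/54)(18s^3 + 30s^2 − 288s − 480) + (−(8/9)s^2 + 128/9)
  18s^3 + 30s^2 − 288s − 480 = (−(81/4)s − 135/4)(−(8/9)s^2 + 128/9) + (0)
Last nonzero remainder: −(8/9)s^2 + 128/9. Dividing through by −8/9 gives the monic gcd s^2 − 16.

s^2 − 16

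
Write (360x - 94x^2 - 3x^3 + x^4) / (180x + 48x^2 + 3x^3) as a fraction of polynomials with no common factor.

(36 - 13x + x^2)/(18 + 3x)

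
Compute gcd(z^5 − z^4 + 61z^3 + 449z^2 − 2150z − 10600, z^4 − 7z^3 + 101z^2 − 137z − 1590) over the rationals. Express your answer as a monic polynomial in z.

z^3 − 10z^2 + 131z − 530

Apply the Euclidean algorithm:
  z^5 − z^4 + 61z^3 + 449z^2 − 2150z − 10600 = (z + 6)(z^4 − 7z^3 + 101z^2 − 137z − 1590) + (2z^3 − 20z^2 + 262z − 1060)
  z^4 − 7z^3 + 101z^2 − 137z − 1590 = ((1/2)z + 3/2)(2z^3 − 20z^2 + 262z − 1060) + (0)
Last nonzero remainder: 2z^3 − 20z^2 + 262z − 1060. Dividing through by 2 gives the monic gcd z^3 − 10z^2 + 131z − 530.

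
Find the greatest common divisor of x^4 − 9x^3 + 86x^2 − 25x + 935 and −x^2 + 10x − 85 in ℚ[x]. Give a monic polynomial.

x^2 − 10x + 85

By polynomial division,
  x^4 − 9x^3 + 86x^2 − 25x + 935 = (−x^2 − x − 11)(−x^2 + 10x − 85) + (0)
Last nonzero remainder: −x^2 + 10x − 85. Dividing through by −1 gives the monic gcd x^2 − 10x + 85.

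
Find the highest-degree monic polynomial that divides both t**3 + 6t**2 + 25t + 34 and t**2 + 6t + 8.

t + 2

Repeated division with remainder:
  t**3 + 6t**2 + 25t + 34 = (t)(t**2 + 6t + 8) + (17t + 34)
  t**2 + 6t + 8 = ((1/17)t + 4/17)(17t + 34) + (0)
Last nonzero remainder: 17t + 34. Dividing through by 17 gives the monic gcd t + 2.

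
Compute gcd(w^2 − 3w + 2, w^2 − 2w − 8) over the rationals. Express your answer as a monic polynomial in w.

1

Apply the Euclidean algorithm:
  w^2 − 3w + 2 = (w^2 − 2w − 8) + (−w + 10)
  w^2 − 2w − 8 = (−w − 8)(−w + 10) + (72)
  −w + 10 = (−(1/72)w + 5/36)(72) + (0)
The last nonzero remainder is the constant 72, so the polynomials are coprime and gcd = 1.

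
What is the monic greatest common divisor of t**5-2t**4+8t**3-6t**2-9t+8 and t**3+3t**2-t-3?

t**2-1

By polynomial division,
  t**5-2t**4+8t**3-6t**2-9t+8 = (t**2-5t+24)(t**3+3t**2-t-3) + (-80t**2+80)
  t**3+3t**2-t-3 = (-(1/80)t-3/80)(-80t**2+80) + (0)
Last nonzero remainder: -80t**2+80. Dividing through by -80 gives the monic gcd t**2-1.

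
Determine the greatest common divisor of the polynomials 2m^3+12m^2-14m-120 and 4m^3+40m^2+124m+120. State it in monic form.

m+5

By polynomial division,
  2m^3+12m^2-14m-120 = (1/2)(4m^3+40m^2+124m+120) + (-8m^2-76m-180)
  4m^3+40m^2+124m+120 = (-(1/2)m-1/4)(-8m^2-76m-180) + (15m+75)
  -8m^2-76m-180 = (-(8/15)m-12/5)(15m+75) + (0)
Last nonzero remainder: 15m+75. Dividing through by 15 gives the monic gcd m+5.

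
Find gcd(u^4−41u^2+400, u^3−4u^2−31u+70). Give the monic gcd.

Euclidean algorithm in ℚ[u]:
  u^4−41u^2+400 = (u+4)(u^3−4u^2−31u+70) + (6u^2+54u+120)
  u^3−4u^2−31u+70 = ((1/6)u−13/6)(6u^2+54u+120) + (66u+330)
  6u^2+54u+120 = ((1/11)u+4/11)(66u+330) + (0)
Last nonzero remainder: 66u+330. Dividing through by 66 gives the monic gcd u+5.

u+5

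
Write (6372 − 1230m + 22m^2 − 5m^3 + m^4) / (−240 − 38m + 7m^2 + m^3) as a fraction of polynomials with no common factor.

(−1062 + 28m + m^2 + m^3)/(40 + 13m + m^2)

Apply the Euclidean algorithm:
  m^4 − 5m^3 + 22m^2 − 1230m + 6372 = (m − 12)(m^3 + 7m^2 − 38m − 240) + (144m^2 − 1446m + 3492)
  m^3 + 7m^2 − 38m − 240 = ((1/144)m + 409/3456)(144m^2 − 1446m + 3492) + ((62713/576)m − 62713/96)
  144m^2 − 1446m + 3492 = ((82944/62713)m − 335232/62713)((62713/576)m − 62713/96) + (0)
Last nonzero remainder: (62713/576)m − 62713/96. Dividing through by 62713/576 gives the monic gcd m − 6.
Cancel m − 6 from numerator and denominator to get the reduced form.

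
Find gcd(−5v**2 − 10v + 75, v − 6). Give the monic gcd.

Apply the Euclidean algorithm:
  −5v**2 − 10v + 75 = (−5v − 40)(v − 6) + (−165)
  v − 6 = (−(1/165)v + 2/55)(−165) + (0)
The last nonzero remainder is the constant −165, so the polynomials are coprime and gcd = 1.

1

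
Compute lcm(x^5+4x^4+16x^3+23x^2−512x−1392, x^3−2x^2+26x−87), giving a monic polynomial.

x^6+x^5+4x^4−25x^3−581x^2+144x+4176

Apply the Euclidean algorithm:
  x^5+4x^4+16x^3+23x^2−512x−1392 = (x^2+6x+2)(x^3−2x^2+26x−87) + (−42x^2−42x−1218)
  x^3−2x^2+26x−87 = (−(1/42)x+1/14)(−42x^2−42x−1218) + (0)
Last nonzero remainder: −42x^2−42x−1218. Dividing through by −42 gives the monic gcd x^2+x+29.
Then lcm(f, g) = f·g / gcd(f, g); expanding and making the result monic gives the answer.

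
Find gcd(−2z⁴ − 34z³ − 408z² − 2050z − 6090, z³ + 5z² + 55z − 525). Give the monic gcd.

z² + 10z + 105

Repeated division with remainder:
  −2z⁴ − 34z³ − 408z² − 2050z − 6090 = (−2z − 24)(z³ + 5z² + 55z − 525) + (−178z² − 1780z − 18690)
  z³ + 5z² + 55z − 525 = (−(1/178)z + 5/178)(−178z² − 1780z − 18690) + (0)
Last nonzero remainder: −178z² − 1780z − 18690. Dividing through by −178 gives the monic gcd z² + 10z + 105.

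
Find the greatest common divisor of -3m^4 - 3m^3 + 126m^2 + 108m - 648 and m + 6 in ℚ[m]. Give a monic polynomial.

Repeated division with remainder:
  -3m^4 - 3m^3 + 126m^2 + 108m - 648 = (-3m^3 + 15m^2 + 36m - 108)(m + 6) + (0)
The last nonzero remainder m + 6 is already monic.

m + 6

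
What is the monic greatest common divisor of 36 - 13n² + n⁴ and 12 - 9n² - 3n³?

2 + n

Repeated division with remainder:
  n⁴ - 13n² + 36 = (-(1/3)n + 1)(-3n³ - 9n² + 12) + (-4n² + 4n + 24)
  -3n³ - 9n² + 12 = ((3/4)n + 3)(-4n² + 4n + 24) + (-30n - 60)
  -4n² + 4n + 24 = ((2/15)n - 2/5)(-30n - 60) + (0)
Last nonzero remainder: -30n - 60. Dividing through by -30 gives the monic gcd n + 2.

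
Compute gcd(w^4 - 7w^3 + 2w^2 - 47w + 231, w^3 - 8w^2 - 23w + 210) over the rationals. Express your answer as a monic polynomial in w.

w - 7

Repeated division with remainder:
  w^4 - 7w^3 + 2w^2 - 47w + 231 = (w + 1)(w^3 - 8w^2 - 23w + 210) + (33w^2 - 234w + 21)
  w^3 - 8w^2 - 23w + 210 = ((1/33)w - 10/363)(33w^2 - 234w + 21) + (-(3640/121)w + 25480/121)
  33w^2 - 234w + 21 = (-(3993/3640)w + 363/3640)(-(3640/121)w + 25480/121) + (0)
Last nonzero remainder: -(3640/121)w + 25480/121. Dividing through by -3640/121 gives the monic gcd w - 7.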